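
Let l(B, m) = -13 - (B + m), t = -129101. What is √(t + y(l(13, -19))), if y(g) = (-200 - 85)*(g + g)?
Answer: I*√125111 ≈ 353.71*I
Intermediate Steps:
l(B, m) = -13 - B - m (l(B, m) = -13 + (-B - m) = -13 - B - m)
y(g) = -570*g
√(t + y(l(13, -19))) = √(-129101 - 570*(-13 - 1*13 - 1*(-19))) = √(-129101 - 570*(-13 - 13 + 19)) = √(-129101 - 570*(-7)) = √(-129101 + 3990) = √(-125111) = I*√125111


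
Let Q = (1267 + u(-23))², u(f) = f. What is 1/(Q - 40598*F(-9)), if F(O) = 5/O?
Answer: 9/14130814 ≈ 6.3691e-7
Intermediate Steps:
Q = 1547536 (Q = (1267 - 23)² = 1244² = 1547536)
1/(Q - 40598*F(-9)) = 1/(1547536 - 202990/(-9)) = 1/(1547536 - 202990*(-1)/9) = 1/(1547536 - 40598*(-5/9)) = 1/(1547536 + 202990/9) = 1/(14130814/9) = 9/14130814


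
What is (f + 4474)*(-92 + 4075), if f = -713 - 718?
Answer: 12120269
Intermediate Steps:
f = -1431
(f + 4474)*(-92 + 4075) = (-1431 + 4474)*(-92 + 4075) = 3043*3983 = 12120269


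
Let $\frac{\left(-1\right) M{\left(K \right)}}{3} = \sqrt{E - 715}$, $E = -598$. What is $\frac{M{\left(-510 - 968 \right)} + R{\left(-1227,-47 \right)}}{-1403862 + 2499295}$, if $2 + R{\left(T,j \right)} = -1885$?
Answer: $- \frac{1887}{1095433} - \frac{3 i \sqrt{1313}}{1095433} \approx -0.0017226 - 9.9236 \cdot 10^{-5} i$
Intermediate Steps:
$R{\left(T,j \right)} = -1887$ ($R{\left(T,j \right)} = -2 - 1885 = -1887$)
$M{\left(K \right)} = - 3 i \sqrt{1313}$ ($M{\left(K \right)} = - 3 \sqrt{-598 - 715} = - 3 \sqrt{-1313} = - 3 i \sqrt{1313}$)
$\frac{M{\left(-510 - 968 \right)} + R{\left(-1227,-47 \right)}}{-1403862 + 2499295} = \frac{- 3 i \sqrt{1313} - 1887}{-1403862 + 2499295} = \frac{-1887 - 3 i \sqrt{1313}}{1095433} = \left(-1887 - 3 i \sqrt{1313}\right) \frac{1}{1095433} = - \frac{1887}{1095433} - \frac{3 i \sqrt{1313}}{1095433}$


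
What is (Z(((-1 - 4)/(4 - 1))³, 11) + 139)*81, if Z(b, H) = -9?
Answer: 10530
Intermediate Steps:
(Z(((-1 - 4)/(4 - 1))³, 11) + 139)*81 = (-9 + 139)*81 = 130*81 = 10530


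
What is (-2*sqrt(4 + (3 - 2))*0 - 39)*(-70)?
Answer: 2730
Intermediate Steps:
(-2*sqrt(4 + (3 - 2))*0 - 39)*(-70) = (-2*sqrt(4 + 1)*0 - 39)*(-70) = (-2*sqrt(5)*0 - 39)*(-70) = (0 - 39)*(-70) = -39*(-70) = 2730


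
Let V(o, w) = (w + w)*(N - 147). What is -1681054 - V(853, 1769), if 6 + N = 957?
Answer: -4525606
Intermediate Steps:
N = 951 (N = -6 + 957 = 951)
V(o, w) = 1608*w (V(o, w) = (w + w)*(951 - 147) = (2*w)*804 = 1608*w)
-1681054 - V(853, 1769) = -1681054 - 1608*1769 = -1681054 - 1*2844552 = -1681054 - 2844552 = -4525606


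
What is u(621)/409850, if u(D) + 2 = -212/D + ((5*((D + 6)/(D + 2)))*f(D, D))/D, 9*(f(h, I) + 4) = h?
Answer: -702067/158563997550 ≈ -4.4277e-6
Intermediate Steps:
f(h, I) = -4 + h/9
u(D) = -2 - 212/D + 5*(-4 + D/9)*(6 + D)/(D*(2 + D)) (u(D) = -2 + (-212/D + ((5*((D + 6)/(D + 2)))*(-4 + D/9))/D) = -2 + (-212/D + ((5*((6 + D)/(2 + D)))*(-4 + D/9))/D) = -2 + (-212/D + ((5*(6 + D)/(2 + D))*(-4 + D/9))/D) = -2 + (-212/D + (5*(-4 + D/9)*(6 + D)/(2 + D))/D) = -2 + (-212/D + 5*(-4 + D/9)*(6 + D)/(D*(2 + D))) = -2 - 212/D + 5*(-4 + D/9)*(6 + D)/(D*(2 + D)))
u(621)/409850 = ((⅑)*(-4896 - 2094*621 - 13*621²)/(621*(2 + 621)))/409850 = ((⅑)*(1/621)*(-4896 - 1300374 - 13*385641)/623)*(1/409850) = ((⅑)*(1/621)*(1/623)*(-4896 - 1300374 - 5013333))*(1/409850) = ((⅑)*(1/621)*(1/623)*(-6318603))*(1/409850) = -702067/386883*1/409850 = -702067/158563997550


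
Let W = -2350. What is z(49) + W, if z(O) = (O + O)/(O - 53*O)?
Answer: -61101/26 ≈ -2350.0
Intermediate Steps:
z(O) = -1/26 (z(O) = (2*O)/((-52*O)) = (2*O)*(-1/(52*O)) = -1/26)
z(49) + W = -1/26 - 2350 = -61101/26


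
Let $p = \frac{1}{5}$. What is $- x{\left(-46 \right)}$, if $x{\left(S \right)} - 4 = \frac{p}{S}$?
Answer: $- \frac{919}{230} \approx -3.9957$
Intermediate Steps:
$p = \frac{1}{5} \approx 0.2$
$x{\left(S \right)} = 4 + \frac{1}{5 S}$
$- x{\left(-46 \right)} = - (4 + \frac{1}{5 \left(-46\right)}) = - (4 + \frac{1}{5} \left(- \frac{1}{46}\right)) = - (4 - \frac{1}{230}) = \left(-1\right) \frac{919}{230} = - \frac{919}{230}$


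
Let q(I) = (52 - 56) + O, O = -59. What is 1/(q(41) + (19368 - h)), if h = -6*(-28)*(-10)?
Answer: 1/20985 ≈ 4.7653e-5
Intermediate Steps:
h = -1680 (h = 168*(-10) = -1680)
q(I) = -63 (q(I) = (52 - 56) - 59 = -4 - 59 = -63)
1/(q(41) + (19368 - h)) = 1/(-63 + (19368 - 1*(-1680))) = 1/(-63 + (19368 + 1680)) = 1/(-63 + 21048) = 1/20985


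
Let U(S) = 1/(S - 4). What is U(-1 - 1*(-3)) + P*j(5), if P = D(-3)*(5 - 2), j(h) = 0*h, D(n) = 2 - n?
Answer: -½ ≈ -0.50000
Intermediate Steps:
j(h) = 0
U(S) = 1/(-4 + S)
P = 15 (P = (2 - 1*(-3))*(5 - 2) = (2 + 3)*3 = 5*3 = 15)
U(-1 - 1*(-3)) + P*j(5) = 1/(-4 + (-1 - 1*(-3))) + 15*0 = 1/(-4 + (-1 + 3)) + 0 = 1/(-4 + 2) + 0 = 1/(-2) + 0 = -½ + 0 = -½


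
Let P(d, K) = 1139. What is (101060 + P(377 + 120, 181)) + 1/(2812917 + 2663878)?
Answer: 559722972206/5476795 ≈ 1.0220e+5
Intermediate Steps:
(101060 + P(377 + 120, 181)) + 1/(2812917 + 2663878) = (101060 + 1139) + 1/(2812917 + 2663878) = 102199 + 1/5476795 = 559722972206/5476795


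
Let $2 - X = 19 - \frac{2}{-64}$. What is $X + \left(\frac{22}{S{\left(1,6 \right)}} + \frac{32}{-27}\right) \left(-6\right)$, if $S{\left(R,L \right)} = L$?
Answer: $- \frac{9193}{288} \approx -31.92$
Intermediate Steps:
$X = - \frac{545}{32}$ ($X = 2 - \left(19 - \frac{2}{-64}\right) = 2 - \left(19 - 2 \left(- \frac{1}{64}\right)\right) = 2 - \left(19 - - \frac{1}{32}\right) = 2 - \left(19 + \frac{1}{32}\right) = 2 - \frac{609}{32} = - \frac{545}{32} \approx -17.031$)
$X + \left(\frac{22}{S{\left(1,6 \right)}} + \frac{32}{-27}\right) \left(-6\right) = - \frac{545}{32} + \left(\frac{22}{6} + \frac{32}{-27}\right) \left(-6\right) = - \frac{545}{32} + \left(22 \cdot \frac{1}{6} + 32 \left(- \frac{1}{27}\right)\right) \left(-6\right) = - \frac{545}{32} + \left(\frac{11}{3} - \frac{32}{27}\right) \left(-6\right) = - \frac{545}{32} + \frac{67}{27} \left(-6\right) = - \frac{545}{32} - \frac{134}{9} = - \frac{9193}{288}$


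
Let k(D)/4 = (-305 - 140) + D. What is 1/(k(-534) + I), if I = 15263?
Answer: 1/11347 ≈ 8.8129e-5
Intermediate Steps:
k(D) = -1780 + 4*D (k(D) = 4*((-305 - 140) + D) = 4*(-445 + D) = -1780 + 4*D)
1/(k(-534) + I) = 1/((-1780 + 4*(-534)) + 15263) = 1/((-1780 - 2136) + 15263) = 1/(-3916 + 15263) = 1/11347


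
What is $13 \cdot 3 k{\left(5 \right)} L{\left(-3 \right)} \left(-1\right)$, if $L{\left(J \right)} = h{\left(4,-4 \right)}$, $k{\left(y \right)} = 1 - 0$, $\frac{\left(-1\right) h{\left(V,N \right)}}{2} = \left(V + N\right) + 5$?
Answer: $390$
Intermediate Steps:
$h{\left(V,N \right)} = -10 - 2 N - 2 V$ ($h{\left(V,N \right)} = - 2 \left(\left(V + N\right) + 5\right) = - 2 \left(\left(N + V\right) + 5\right) = - 2 \left(5 + N + V\right) = -10 - 2 N - 2 V$)
$k{\left(y \right)} = 1$ ($k{\left(y \right)} = 1 + 0 = 1$)
$L{\left(J \right)} = -10$ ($L{\left(J \right)} = -10 - -8 - 8 = -10 + 8 - 8 = -10$)
$13 \cdot 3 k{\left(5 \right)} L{\left(-3 \right)} \left(-1\right) = 13 \cdot 3 \cdot 1 \left(-10\right) \left(-1\right) = 13 \cdot 3 \left(-10\right) \left(-1\right) = 13 \left(-30\right) \left(-1\right) = \left(-390\right) \left(-1\right) = 390$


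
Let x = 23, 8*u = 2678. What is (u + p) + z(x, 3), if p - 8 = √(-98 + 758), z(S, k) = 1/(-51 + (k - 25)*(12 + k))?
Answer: 522347/1524 + 2*√165 ≈ 368.44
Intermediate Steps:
u = 1339/4 (u = (⅛)*2678 = 1339/4 ≈ 334.75)
z(S, k) = 1/(-51 + (-25 + k)*(12 + k))
p = 8 + 2*√165 (p = 8 + √(-98 + 758) = 8 + √660 = 8 + 2*√165 ≈ 33.690)
(u + p) + z(x, 3) = (1339/4 + (8 + 2*√165)) + 1/(-351 + 3² - 13*3) = (1371/4 + 2*√165) + 1/(-351 + 9 - 39) = (1371/4 + 2*√165) + 1/(-381) = (1371/4 + 2*√165) - 1/381 = 522347/1524 + 2*√165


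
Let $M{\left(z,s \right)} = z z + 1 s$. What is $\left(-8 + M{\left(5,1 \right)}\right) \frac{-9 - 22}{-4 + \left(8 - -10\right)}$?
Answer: $- \frac{279}{7} \approx -39.857$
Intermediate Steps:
$M{\left(z,s \right)} = s + z^{2}$ ($M{\left(z,s \right)} = z^{2} + s = s + z^{2}$)
$\left(-8 + M{\left(5,1 \right)}\right) \frac{-9 - 22}{-4 + \left(8 - -10\right)} = \left(-8 + \left(1 + 5^{2}\right)\right) \frac{-9 - 22}{-4 + \left(8 - -10\right)} = \left(-8 + \left(1 + 25\right)\right) \left(- \frac{31}{-4 + \left(8 + 10\right)}\right) = \left(-8 + 26\right) \left(- \frac{31}{-4 + 18}\right) = 18 \left(- \frac{31}{14}\right) = - \frac{279}{7}$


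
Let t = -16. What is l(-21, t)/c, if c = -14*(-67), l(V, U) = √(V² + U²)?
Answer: √697/938 ≈ 0.028146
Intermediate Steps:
l(V, U) = √(U² + V²)
c = 938
l(-21, t)/c = √((-16)² + (-21)²)/938 = √(256 + 441)*(1/938) = √697*(1/938) = √697/938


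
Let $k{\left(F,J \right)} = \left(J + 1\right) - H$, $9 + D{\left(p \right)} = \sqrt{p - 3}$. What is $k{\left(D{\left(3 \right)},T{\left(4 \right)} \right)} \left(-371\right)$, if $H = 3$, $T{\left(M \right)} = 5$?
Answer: $-1113$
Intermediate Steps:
$D{\left(p \right)} = -9 + \sqrt{-3 + p}$ ($D{\left(p \right)} = -9 + \sqrt{p - 3} = -9 + \sqrt{-3 + p}$)
$k{\left(F,J \right)} = -2 + J$ ($k{\left(F,J \right)} = \left(J + 1\right) - 3 = \left(1 + J\right) - 3 = -2 + J$)
$k{\left(D{\left(3 \right)},T{\left(4 \right)} \right)} \left(-371\right) = \left(-2 + 5\right) \left(-371\right) = 3 \left(-371\right) = -1113$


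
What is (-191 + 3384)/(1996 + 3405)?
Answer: 3193/5401 ≈ 0.59119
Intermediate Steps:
(-191 + 3384)/(1996 + 3405) = 3193/5401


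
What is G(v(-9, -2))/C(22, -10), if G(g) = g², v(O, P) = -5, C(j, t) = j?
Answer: 25/22 ≈ 1.1364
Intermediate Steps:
G(v(-9, -2))/C(22, -10) = (-5)²/22 = 25*(1/22) = 25/22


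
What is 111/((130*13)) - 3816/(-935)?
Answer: 262113/63206 ≈ 4.1470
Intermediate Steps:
111/((130*13)) - 3816/(-935) = 111/1690 - 3816*(-1/935) = 111*(1/1690) + 3816/935 = 111/1690 + 3816/935 = 262113/63206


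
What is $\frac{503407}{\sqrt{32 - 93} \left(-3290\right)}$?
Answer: $\frac{503407 i \sqrt{61}}{200690} \approx 19.591 i$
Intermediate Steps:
$\frac{503407}{\sqrt{32 - 93} \left(-3290\right)} = \frac{503407}{\sqrt{-61} \left(-3290\right)} = \frac{503407}{i \sqrt{61} \left(-3290\right)} = \frac{503407}{\left(-3290\right) i \sqrt{61}} = 503407 \frac{i \sqrt{61}}{200690} = \frac{503407 i \sqrt{61}}{200690}$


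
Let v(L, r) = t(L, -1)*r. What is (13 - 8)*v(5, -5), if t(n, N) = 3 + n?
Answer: -200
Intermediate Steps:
v(L, r) = r*(3 + L) (v(L, r) = (3 + L)*r = r*(3 + L))
(13 - 8)*v(5, -5) = (13 - 8)*(-5*(3 + 5)) = 5*(-5*8) = 5*(-40) = -200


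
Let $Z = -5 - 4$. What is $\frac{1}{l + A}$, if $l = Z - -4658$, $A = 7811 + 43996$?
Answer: $\frac{1}{56456} \approx 1.7713 \cdot 10^{-5}$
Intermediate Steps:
$Z = -9$ ($Z = -5 - 4 = -9$)
$A = 51807$
$l = 4649$ ($l = -9 - -4658 = -9 + 4658 = 4649$)
$\frac{1}{l + A} = \frac{1}{4649 + 51807} = \frac{1}{56456}$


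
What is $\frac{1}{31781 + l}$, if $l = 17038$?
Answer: $\frac{1}{48819} \approx 2.0484 \cdot 10^{-5}$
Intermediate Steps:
$\frac{1}{31781 + l} = \frac{1}{31781 + 17038} = \frac{1}{48819}$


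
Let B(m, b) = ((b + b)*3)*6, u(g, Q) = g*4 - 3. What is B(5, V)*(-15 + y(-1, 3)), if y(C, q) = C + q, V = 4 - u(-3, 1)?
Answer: -8892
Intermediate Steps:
u(g, Q) = -3 + 4*g (u(g, Q) = 4*g - 3 = -3 + 4*g)
V = 19 (V = 4 - (-3 + 4*(-3)) = 4 - (-3 - 12) = 4 - 1*(-15) = 4 + 15 = 19)
B(m, b) = 36*b (B(m, b) = ((2*b)*3)*6 = (6*b)*6 = 36*b)
B(5, V)*(-15 + y(-1, 3)) = (36*19)*(-15 + (-1 + 3)) = 684*(-15 + 2) = 684*(-13) = -8892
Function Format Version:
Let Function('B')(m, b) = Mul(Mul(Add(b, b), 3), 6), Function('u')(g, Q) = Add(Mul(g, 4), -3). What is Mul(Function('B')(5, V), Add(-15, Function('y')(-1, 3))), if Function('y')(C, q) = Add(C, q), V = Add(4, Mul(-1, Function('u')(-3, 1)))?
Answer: -8892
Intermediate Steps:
Function('u')(g, Q) = Add(-3, Mul(4, g)) (Function('u')(g, Q) = Add(Mul(4, g), -3) = Add(-3, Mul(4, g)))
V = 19 (V = Add(4, Mul(-1, Add(-3, Mul(4, -3)))) = Add(4, Mul(-1, Add(-3, -12))) = Add(4, Mul(-1, -15)) = Add(4, 15) = 19)
Function('B')(m, b) = Mul(36, b) (Function('B')(m, b) = Mul(Mul(Mul(2, b), 3), 6) = Mul(Mul(6, b), 6) = Mul(36, b))
Mul(Function('B')(5, V), Add(-15, Function('y')(-1, 3))) = Mul(Mul(36, 19), Add(-15, Add(-1, 3))) = Mul(684, Add(-15, 2)) = Mul(684, -13) = -8892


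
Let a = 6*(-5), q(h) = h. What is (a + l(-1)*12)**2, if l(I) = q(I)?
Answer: 1764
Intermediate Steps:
a = -30
l(I) = I
(a + l(-1)*12)**2 = (-30 - 1*12)**2 = (-30 - 12)**2 = (-42)**2 = 1764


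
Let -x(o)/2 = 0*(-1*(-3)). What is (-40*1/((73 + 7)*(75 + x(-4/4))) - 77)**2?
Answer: 133425601/22500 ≈ 5930.0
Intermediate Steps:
x(o) = 0 (x(o) = -0*(-1*(-3)) = -0*3 = -2*0 = 0)
(-40*1/((73 + 7)*(75 + x(-4/4))) - 77)**2 = (-40*1/((73 + 7)*(75 + 0)) - 77)**2 = (-40/(75*80) - 77)**2 = (-40/6000 - 77)**2 = (-40*1/6000 - 77)**2 = (-1/150 - 77)**2 = (-11551/150)**2 = 133425601/22500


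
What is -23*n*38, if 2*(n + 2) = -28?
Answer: 13984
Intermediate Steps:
n = -16 (n = -2 + (½)*(-28) = -2 - 14 = -16)
-23*n*38 = -23*(-16)*38 = 368*38 = 13984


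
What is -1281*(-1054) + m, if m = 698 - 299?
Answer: 1350573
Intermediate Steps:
m = 399
-1281*(-1054) + m = -1281*(-1054) + 399 = 1350174 + 399 = 1350573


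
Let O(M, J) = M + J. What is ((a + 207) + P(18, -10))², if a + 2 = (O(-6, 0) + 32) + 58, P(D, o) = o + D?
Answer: 88209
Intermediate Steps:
O(M, J) = J + M
P(D, o) = D + o
a = 82 (a = -2 + (((0 - 6) + 32) + 58) = -2 + ((-6 + 32) + 58) = -2 + (26 + 58) = -2 + 84 = 82)
((a + 207) + P(18, -10))² = ((82 + 207) + (18 - 10))² = (289 + 8)² = 297² = 88209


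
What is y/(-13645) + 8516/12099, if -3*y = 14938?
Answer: 58815258/55030285 ≈ 1.0688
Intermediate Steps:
y = -14938/3 (y = -⅓*14938 = -14938/3 ≈ -4979.3)
y/(-13645) + 8516/12099 = -14938/3/(-13645) + 8516/12099 = -14938/3*(-1/13645) + 8516*(1/12099) = 14938/40935 + 8516/12099 = 58815258/55030285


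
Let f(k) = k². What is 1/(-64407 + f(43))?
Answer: -1/62558 ≈ -1.5985e-5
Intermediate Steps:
1/(-64407 + f(43)) = 1/(-64407 + 43²) = 1/(-64407 + 1849) = 1/(-62558) = -1/62558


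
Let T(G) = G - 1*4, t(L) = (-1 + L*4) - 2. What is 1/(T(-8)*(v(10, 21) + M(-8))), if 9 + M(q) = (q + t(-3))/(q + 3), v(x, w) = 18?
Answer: -5/816 ≈ -0.0061274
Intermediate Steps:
t(L) = -3 + 4*L (t(L) = (-1 + 4*L) - 2 = -3 + 4*L)
M(q) = -9 + (-15 + q)/(3 + q) (M(q) = -9 + (q + (-3 + 4*(-3)))/(q + 3) = -9 + (q + (-3 - 12))/(3 + q) = -9 + (q - 15)/(3 + q) = -9 + (-15 + q)/(3 + q))
T(G) = -4 + G (T(G) = G - 4 = -4 + G)
1/(T(-8)*(v(10, 21) + M(-8))) = 1/((-4 - 8)*(18 + 2*(-21 - 4*(-8))/(3 - 8))) = 1/(-12*(18 + 2*(-21 + 32)/(-5))) = 1/(-12*(18 + 2*(-1/5)*11)) = 1/(-12*(18 - 22/5)) = 1/(-12*68/5) = 1/(-816/5) = -5/816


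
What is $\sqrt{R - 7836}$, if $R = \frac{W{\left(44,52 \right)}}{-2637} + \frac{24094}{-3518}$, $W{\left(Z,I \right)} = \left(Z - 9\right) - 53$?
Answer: $\frac{i \sqrt{2083245166504795}}{515387} \approx 88.56 i$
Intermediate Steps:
$W{\left(Z,I \right)} = -62 + Z$ ($W{\left(Z,I \right)} = \left(-9 + Z\right) - 53 = -62 + Z$)
$R = - \frac{3526253}{515387}$ ($R = \frac{-62 + 44}{-2637} + \frac{24094}{-3518} = \left(-18\right) \left(- \frac{1}{2637}\right) + 24094 \left(- \frac{1}{3518}\right) = \frac{2}{293} - \frac{12047}{1759} = - \frac{3526253}{515387} \approx -6.8419$)
$\sqrt{R - 7836} = \sqrt{- \frac{3526253}{515387} - 7836} = \sqrt{- \frac{4042098785}{515387}} = \frac{i \sqrt{2083245166504795}}{515387}$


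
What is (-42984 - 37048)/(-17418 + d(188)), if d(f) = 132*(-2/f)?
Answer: 470188/102339 ≈ 4.5944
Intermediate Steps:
d(f) = -264/f
(-42984 - 37048)/(-17418 + d(188)) = (-42984 - 37048)/(-17418 - 264/188) = -80032/(-17418 - 264*1/188) = -80032/(-17418 - 66/47) = -80032/(-818712/47) = -80032*(-47/818712) = 470188/102339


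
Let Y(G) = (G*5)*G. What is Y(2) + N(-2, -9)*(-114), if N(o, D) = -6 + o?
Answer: 932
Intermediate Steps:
Y(G) = 5*G² (Y(G) = (5*G)*G = 5*G²)
Y(2) + N(-2, -9)*(-114) = 5*2² + (-6 - 2)*(-114) = 5*4 - 8*(-114) = 20 + 912 = 932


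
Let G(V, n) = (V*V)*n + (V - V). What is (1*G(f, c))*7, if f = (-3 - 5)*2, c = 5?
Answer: 8960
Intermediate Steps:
f = -16 (f = -8*2 = -16)
G(V, n) = n*V² (G(V, n) = V²*n + 0 = n*V² + 0 = n*V²)
(1*G(f, c))*7 = (1*(5*(-16)²))*7 = (1*(5*256))*7 = (1*1280)*7 = 1280*7 = 8960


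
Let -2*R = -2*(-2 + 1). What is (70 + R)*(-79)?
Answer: -5451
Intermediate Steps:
R = -1 (R = -(-1)*(-2 + 1) = -(-1)*(-1) = -1/2*2 = -1)
(70 + R)*(-79) = (70 - 1)*(-79) = 69*(-79) = -5451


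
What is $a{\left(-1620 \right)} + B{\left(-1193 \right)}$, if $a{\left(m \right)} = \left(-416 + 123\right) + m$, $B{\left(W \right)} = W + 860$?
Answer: $-2246$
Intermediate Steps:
$B{\left(W \right)} = 860 + W$
$a{\left(m \right)} = -293 + m$
$a{\left(-1620 \right)} + B{\left(-1193 \right)} = \left(-293 - 1620\right) + \left(860 - 1193\right) = -1913 - 333 = -2246$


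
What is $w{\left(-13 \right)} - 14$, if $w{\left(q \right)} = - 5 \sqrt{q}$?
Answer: $-14 - 5 i \sqrt{13} \approx -14.0 - 18.028 i$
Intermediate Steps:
$w{\left(-13 \right)} - 14 = - 5 \sqrt{-13} - 14 = - 5 i \sqrt{13} - 14 = -14 - 5 i \sqrt{13}$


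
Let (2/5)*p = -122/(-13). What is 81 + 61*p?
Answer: 19658/13 ≈ 1512.2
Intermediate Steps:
p = 305/13 (p = 5*(-122/(-13))/2 = 5*(-122*(-1/13))/2 = (5/2)*(122/13) = 305/13 ≈ 23.462)
81 + 61*p = 81 + 61*(305/13) = 81 + 18605/13 = 19658/13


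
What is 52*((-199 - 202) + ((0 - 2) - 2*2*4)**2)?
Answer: -4004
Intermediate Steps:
52*((-199 - 202) + ((0 - 2) - 2*2*4)**2) = 52*(-401 + (-2 - 4*4)**2) = 52*(-401 + (-2 - 16)**2) = 52*(-401 + (-18)**2) = 52*(-401 + 324) = 52*(-77) = -4004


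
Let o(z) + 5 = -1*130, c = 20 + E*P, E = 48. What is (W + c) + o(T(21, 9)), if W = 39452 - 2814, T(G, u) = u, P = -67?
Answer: 33307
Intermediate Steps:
W = 36638
c = -3196 (c = 20 + 48*(-67) = 20 - 3216 = -3196)
o(z) = -135 (o(z) = -5 - 1*130 = -5 - 130 = -135)
(W + c) + o(T(21, 9)) = (36638 - 3196) - 135 = 33442 - 135 = 33307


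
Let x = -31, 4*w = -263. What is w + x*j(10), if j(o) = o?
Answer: -1503/4 ≈ -375.75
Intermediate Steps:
w = -263/4 (w = (¼)*(-263) = -263/4 ≈ -65.750)
w + x*j(10) = -263/4 - 31*10 = -263/4 - 310 = -1503/4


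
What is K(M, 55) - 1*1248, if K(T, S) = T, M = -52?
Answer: -1300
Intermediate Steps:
K(M, 55) - 1*1248 = -52 - 1*1248 = -52 - 1248 = -1300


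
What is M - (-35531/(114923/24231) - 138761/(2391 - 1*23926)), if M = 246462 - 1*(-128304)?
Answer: 23073672688582/60362605 ≈ 3.8225e+5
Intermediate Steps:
M = 374766 (M = 246462 + 128304 = 374766)
M - (-35531/(114923/24231) - 138761/(2391 - 1*23926)) = 374766 - (-35531/(114923/24231) - 138761/(2391 - 1*23926)) = 374766 - (-35531/(114923*(1/24231)) - 138761/(2391 - 23926)) = 374766 - (-35531/2803/591 - 138761/(-21535)) = 374766 - (-35531*591/2803 - 138761*(-1/21535)) = 374766 - (-20998821/2803 + 138761/21535) = 374766 - 1*(-451820663152/60362605) = 374766 + 451820663152/60362605 = 23073672688582/60362605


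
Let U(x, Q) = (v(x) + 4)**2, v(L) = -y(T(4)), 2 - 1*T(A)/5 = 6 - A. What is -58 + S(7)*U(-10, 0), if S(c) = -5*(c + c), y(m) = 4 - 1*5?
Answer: -1808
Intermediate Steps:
T(A) = -20 + 5*A (T(A) = 10 - 5*(6 - A) = 10 + (-30 + 5*A) = -20 + 5*A)
y(m) = -1 (y(m) = 4 - 5 = -1)
v(L) = 1 (v(L) = -1*(-1) = 1)
S(c) = -10*c
U(x, Q) = 25 (U(x, Q) = (1 + 4)**2 = 5**2 = 25)
-58 + S(7)*U(-10, 0) = -58 - 10*7*25 = -58 - 70*25 = -58 - 1750 = -1808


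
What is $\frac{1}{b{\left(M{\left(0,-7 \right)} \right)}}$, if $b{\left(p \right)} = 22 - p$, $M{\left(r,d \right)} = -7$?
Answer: $\frac{1}{29} \approx 0.034483$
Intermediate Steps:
$\frac{1}{b{\left(M{\left(0,-7 \right)} \right)}} = \frac{1}{22 - -7} = \frac{1}{22 + 7} = \frac{1}{29}$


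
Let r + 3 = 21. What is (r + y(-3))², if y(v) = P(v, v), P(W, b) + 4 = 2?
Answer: 256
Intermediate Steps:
P(W, b) = -2 (P(W, b) = -4 + 2 = -2)
r = 18 (r = -3 + 21 = 18)
y(v) = -2
(r + y(-3))² = (18 - 2)² = 16² = 256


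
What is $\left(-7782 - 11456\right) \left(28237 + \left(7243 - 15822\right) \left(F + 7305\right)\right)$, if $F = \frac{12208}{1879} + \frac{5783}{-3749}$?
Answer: $\frac{369343156921158598}{306277} \approx 1.2059 \cdot 10^{12}$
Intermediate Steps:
$F = \frac{34901535}{7044371}$ ($F = 12208 \cdot \frac{1}{1879} + 5783 \left(- \frac{1}{3749}\right) = \frac{12208}{1879} - \frac{5783}{3749} = \frac{34901535}{7044371} \approx 4.9545$)
$\left(-7782 - 11456\right) \left(28237 + \left(7243 - 15822\right) \left(F + 7305\right)\right) = \left(-7782 - 11456\right) \left(28237 + \left(7243 - 15822\right) \left(\frac{34901535}{7044371} + 7305\right)\right) = - 19238 \left(28237 - \frac{19207273820370}{306277}\right) = \left(-19238\right) \left(- \frac{19198625476721}{306277}\right) = \frac{369343156921158598}{306277}$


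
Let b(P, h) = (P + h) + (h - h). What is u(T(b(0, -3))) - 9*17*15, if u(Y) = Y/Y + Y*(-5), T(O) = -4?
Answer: -2274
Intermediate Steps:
b(P, h) = P + h (b(P, h) = (P + h) + 0 = P + h)
u(Y) = 1 - 5*Y
u(T(b(0, -3))) - 9*17*15 = (1 - 5*(-4)) - 9*17*15 = (1 + 20) - 153*15 = 21 - 2295 = -2274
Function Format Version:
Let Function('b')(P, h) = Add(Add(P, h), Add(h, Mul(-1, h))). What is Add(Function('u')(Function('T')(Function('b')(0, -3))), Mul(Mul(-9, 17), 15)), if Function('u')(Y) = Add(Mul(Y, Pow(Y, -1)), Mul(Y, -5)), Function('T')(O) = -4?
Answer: -2274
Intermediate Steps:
Function('b')(P, h) = Add(P, h) (Function('b')(P, h) = Add(Add(P, h), 0) = Add(P, h))
Function('u')(Y) = Add(1, Mul(-5, Y))
Add(Function('u')(Function('T')(Function('b')(0, -3))), Mul(Mul(-9, 17), 15)) = Add(Add(1, Mul(-5, -4)), Mul(Mul(-9, 17), 15)) = Add(Add(1, 20), Mul(-153, 15)) = Add(21, -2295) = -2274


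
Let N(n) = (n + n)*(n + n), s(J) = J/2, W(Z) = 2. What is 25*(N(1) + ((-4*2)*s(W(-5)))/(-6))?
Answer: 400/3 ≈ 133.33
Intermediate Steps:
s(J) = J/2 (s(J) = J*(½) = J/2)
N(n) = 4*n² (N(n) = (2*n)*(2*n) = 4*n²)
25*(N(1) + ((-4*2)*s(W(-5)))/(-6)) = 25*(4*1² + ((-4*2)*((½)*2))/(-6)) = 25*(4*1 - 8*1*(-⅙)) = 25*(4 - 8*(-⅙)) = 25*(4 + 4/3) = 25*(16/3) = 400/3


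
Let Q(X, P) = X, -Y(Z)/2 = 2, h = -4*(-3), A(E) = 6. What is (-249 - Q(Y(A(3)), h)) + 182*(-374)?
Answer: -68313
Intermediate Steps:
h = 12
Y(Z) = -4 (Y(Z) = -2*2 = -4)
(-249 - Q(Y(A(3)), h)) + 182*(-374) = (-249 - 1*(-4)) + 182*(-374) = (-249 + 4) - 68068 = -245 - 68068 = -68313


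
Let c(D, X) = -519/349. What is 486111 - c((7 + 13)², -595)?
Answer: 169653258/349 ≈ 4.8611e+5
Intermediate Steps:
c(D, X) = -519/349 (c(D, X) = -519*1/349 = -519/349)
486111 - c((7 + 13)², -595) = 486111 - 1*(-519/349) = 486111 + 519/349 = 169653258/349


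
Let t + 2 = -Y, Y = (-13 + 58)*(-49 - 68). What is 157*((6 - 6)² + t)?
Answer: 826291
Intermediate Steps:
Y = -5265 (Y = 45*(-117) = -5265)
t = 5263 (t = -2 - 1*(-5265) = -2 + 5265 = 5263)
157*((6 - 6)² + t) = 157*((6 - 6)² + 5263) = 157*(0² + 5263) = 157*(0 + 5263) = 157*5263 = 826291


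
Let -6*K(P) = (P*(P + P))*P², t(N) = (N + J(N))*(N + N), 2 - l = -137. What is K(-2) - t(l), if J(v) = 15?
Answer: -128452/3 ≈ -42817.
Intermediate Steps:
l = 139 (l = 2 - 1*(-137) = 2 + 137 = 139)
t(N) = 2*N*(15 + N) (t(N) = (N + 15)*(N + N) = (15 + N)*(2*N) = 2*N*(15 + N))
K(P) = -P⁴/3 (K(P) = -P*(P + P)*P²/6 = -P*(2*P)*P²/6 = -2*P²*P²/6 = -P⁴/3)
K(-2) - t(l) = -⅓*(-2)⁴ - 2*139*(15 + 139) = -⅓*16 - 2*139*154 = -16/3 - 1*42812 = -16/3 - 42812 = -128452/3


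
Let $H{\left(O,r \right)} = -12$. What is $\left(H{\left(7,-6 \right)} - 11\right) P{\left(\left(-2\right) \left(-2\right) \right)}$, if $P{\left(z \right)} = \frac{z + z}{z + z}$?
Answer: $-23$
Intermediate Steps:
$P{\left(z \right)} = 1$ ($P{\left(z \right)} = \frac{2 z}{2 z} = 2 z \frac{1}{2 z} = 1$)
$\left(H{\left(7,-6 \right)} - 11\right) P{\left(\left(-2\right) \left(-2\right) \right)} = \left(-12 - 11\right) 1 = \left(-23\right) 1 = -23$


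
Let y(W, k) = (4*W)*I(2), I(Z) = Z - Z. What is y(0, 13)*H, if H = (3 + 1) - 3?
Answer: 0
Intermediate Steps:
I(Z) = 0
H = 1 (H = 4 - 3 = 1)
y(W, k) = 0 (y(W, k) = (4*W)*0 = 0)
y(0, 13)*H = 0*1 = 0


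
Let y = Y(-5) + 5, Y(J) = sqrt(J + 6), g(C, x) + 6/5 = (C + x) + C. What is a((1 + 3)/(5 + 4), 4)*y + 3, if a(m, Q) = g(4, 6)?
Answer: 399/5 ≈ 79.800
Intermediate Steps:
g(C, x) = -6/5 + x + 2*C (g(C, x) = -6/5 + ((C + x) + C) = -6/5 + (x + 2*C) = -6/5 + x + 2*C)
a(m, Q) = 64/5 (a(m, Q) = -6/5 + 6 + 2*4 = -6/5 + 6 + 8 = 64/5)
Y(J) = sqrt(6 + J)
y = 6 (y = sqrt(6 - 5) + 5 = sqrt(1) + 5 = 1 + 5 = 6)
a((1 + 3)/(5 + 4), 4)*y + 3 = (64/5)*6 + 3 = 384/5 + 3 = 399/5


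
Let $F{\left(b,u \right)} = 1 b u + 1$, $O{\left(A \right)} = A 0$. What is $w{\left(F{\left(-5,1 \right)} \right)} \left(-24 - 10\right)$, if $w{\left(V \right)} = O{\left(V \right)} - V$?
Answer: $-136$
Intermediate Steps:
$O{\left(A \right)} = 0$
$F{\left(b,u \right)} = 1 + b u$ ($F{\left(b,u \right)} = b u + 1 = 1 + b u$)
$w{\left(V \right)} = - V$ ($w{\left(V \right)} = 0 - V = - V$)
$w{\left(F{\left(-5,1 \right)} \right)} \left(-24 - 10\right) = - (1 - 5) \left(-24 - 10\right) = - (1 - 5) \left(-34\right) = \left(-1\right) \left(-4\right) \left(-34\right) = 4 \left(-34\right) = -136$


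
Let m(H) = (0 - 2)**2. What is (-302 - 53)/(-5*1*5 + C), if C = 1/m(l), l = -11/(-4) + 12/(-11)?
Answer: 1420/99 ≈ 14.343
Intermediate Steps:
l = 73/44 (l = -11*(-1/4) + 12*(-1/11) = 11/4 - 12/11 = 73/44 ≈ 1.6591)
m(H) = 4 (m(H) = (-2)**2 = 4)
C = 1/4 ≈ 0.25000
(-302 - 53)/(-5*1*5 + C) = (-302 - 53)/(-5*1*5 + 1/4) = -355/(-5*5 + 1/4) = -355/(-25 + 1/4) = -355/(-99/4) = -355*(-4/99) = 1420/99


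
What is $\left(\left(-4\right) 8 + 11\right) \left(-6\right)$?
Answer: $126$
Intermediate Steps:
$\left(\left(-4\right) 8 + 11\right) \left(-6\right) = \left(-32 + 11\right) \left(-6\right) = \left(-21\right) \left(-6\right) = 126$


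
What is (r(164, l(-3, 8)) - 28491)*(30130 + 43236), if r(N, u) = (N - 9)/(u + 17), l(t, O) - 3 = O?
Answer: -29258104019/14 ≈ -2.0899e+9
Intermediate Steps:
l(t, O) = 3 + O
r(N, u) = (-9 + N)/(17 + u)
(r(164, l(-3, 8)) - 28491)*(30130 + 43236) = ((-9 + 164)/(17 + (3 + 8)) - 28491)*(30130 + 43236) = (155/(17 + 11) - 28491)*73366 = (155/28 - 28491)*73366 = -797593/28*73366 = -29258104019/14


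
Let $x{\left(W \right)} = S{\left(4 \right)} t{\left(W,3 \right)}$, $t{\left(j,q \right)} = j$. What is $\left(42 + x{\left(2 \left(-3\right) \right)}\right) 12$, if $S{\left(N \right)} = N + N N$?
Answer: $-936$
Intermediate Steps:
$S{\left(N \right)} = N + N^{2}$
$x{\left(W \right)} = 20 W$ ($x{\left(W \right)} = 4 \left(1 + 4\right) W = 4 \cdot 5 W = 20 W$)
$\left(42 + x{\left(2 \left(-3\right) \right)}\right) 12 = \left(42 + 20 \cdot 2 \left(-3\right)\right) 12 = \left(42 + 20 \left(-6\right)\right) 12 = \left(42 - 120\right) 12 = \left(-78\right) 12 = -936$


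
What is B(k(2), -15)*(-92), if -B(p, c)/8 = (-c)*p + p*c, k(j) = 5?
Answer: 0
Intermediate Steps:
B(p, c) = 0 (B(p, c) = -8*((-c)*p + p*c) = -8*(-c*p + c*p) = -8*0 = 0)
B(k(2), -15)*(-92) = 0*(-92) = 0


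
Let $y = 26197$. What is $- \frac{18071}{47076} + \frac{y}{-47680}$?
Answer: $- \frac{523718813}{561145920} \approx -0.9333$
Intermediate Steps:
$- \frac{18071}{47076} + \frac{y}{-47680} = - \frac{18071}{47076} + \frac{26197}{-47680} = \left(-18071\right) \frac{1}{47076} + 26197 \left(- \frac{1}{47680}\right) = - \frac{18071}{47076} - \frac{26197}{47680} = - \frac{523718813}{561145920}$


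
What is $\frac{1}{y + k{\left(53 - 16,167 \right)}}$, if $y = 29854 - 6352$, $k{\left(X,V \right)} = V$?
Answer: $\frac{1}{23669} \approx 4.2249 \cdot 10^{-5}$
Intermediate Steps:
$y = 23502$ ($y = 29854 - 6352 = 23502$)
$\frac{1}{y + k{\left(53 - 16,167 \right)}} = \frac{1}{23502 + 167} = \frac{1}{23669}$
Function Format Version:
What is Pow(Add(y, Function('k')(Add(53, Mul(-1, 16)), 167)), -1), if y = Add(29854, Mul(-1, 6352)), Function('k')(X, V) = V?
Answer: Rational(1, 23669) ≈ 4.2249e-5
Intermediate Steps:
y = 23502 (y = Add(29854, -6352) = 23502)
Pow(Add(y, Function('k')(Add(53, Mul(-1, 16)), 167)), -1) = Pow(Add(23502, 167), -1) = Pow(23669, -1) = Rational(1, 23669)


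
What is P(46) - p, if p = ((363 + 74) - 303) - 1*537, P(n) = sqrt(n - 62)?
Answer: 403 + 4*I ≈ 403.0 + 4.0*I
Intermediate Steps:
P(n) = sqrt(-62 + n)
p = -403 (p = (437 - 303) - 537 = 134 - 537 = -403)
P(46) - p = sqrt(-62 + 46) - 1*(-403) = sqrt(-16) + 403 = 4*I + 403 = 403 + 4*I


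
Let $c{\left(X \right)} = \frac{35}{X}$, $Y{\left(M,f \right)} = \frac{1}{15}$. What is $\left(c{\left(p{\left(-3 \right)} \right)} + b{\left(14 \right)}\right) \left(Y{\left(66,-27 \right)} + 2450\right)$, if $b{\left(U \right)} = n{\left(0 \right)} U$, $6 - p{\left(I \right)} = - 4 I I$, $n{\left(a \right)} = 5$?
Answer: $\frac{3123835}{18} \approx 1.7355 \cdot 10^{5}$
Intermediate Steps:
$Y{\left(M,f \right)} = \frac{1}{15}$
$p{\left(I \right)} = 6 + 4 I^{2}$ ($p{\left(I \right)} = 6 - - 4 I I = 6 - - 4 I^{2} = 6 + 4 I^{2}$)
$b{\left(U \right)} = 5 U$
$\left(c{\left(p{\left(-3 \right)} \right)} + b{\left(14 \right)}\right) \left(Y{\left(66,-27 \right)} + 2450\right) = \left(\frac{35}{6 + 4 \left(-3\right)^{2}} + 5 \cdot 14\right) \left(\frac{1}{15} + 2450\right) = \left(\frac{35}{6 + 4 \cdot 9} + 70\right) \frac{36751}{15} = \left(\frac{35}{6 + 36} + 70\right) \frac{36751}{15} = \left(\frac{35}{42} + 70\right) \frac{36751}{15} = \left(35 \cdot \frac{1}{42} + 70\right) \frac{36751}{15} = \left(\frac{5}{6} + 70\right) \frac{36751}{15} = \frac{425}{6} \cdot \frac{36751}{15} = \frac{3123835}{18}$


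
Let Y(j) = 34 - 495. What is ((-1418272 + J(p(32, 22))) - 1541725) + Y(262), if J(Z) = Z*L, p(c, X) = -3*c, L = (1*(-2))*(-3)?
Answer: -2961034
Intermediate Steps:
L = 6 (L = -2*(-3) = 6)
J(Z) = 6*Z (J(Z) = Z*6 = 6*Z)
Y(j) = -461
((-1418272 + J(p(32, 22))) - 1541725) + Y(262) = ((-1418272 + 6*(-3*32)) - 1541725) - 461 = ((-1418272 + 6*(-96)) - 1541725) - 461 = ((-1418272 - 576) - 1541725) - 461 = (-1418848 - 1541725) - 461 = -2960573 - 461 = -2961034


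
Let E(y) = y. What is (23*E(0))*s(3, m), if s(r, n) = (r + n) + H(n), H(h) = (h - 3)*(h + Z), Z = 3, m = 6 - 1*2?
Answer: 0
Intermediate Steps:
m = 4 (m = 6 - 2 = 4)
H(h) = (-3 + h)*(3 + h) (H(h) = (h - 3)*(h + 3) = (-3 + h)*(3 + h))
s(r, n) = -9 + n + r + n² (s(r, n) = (r + n) + (-9 + n²) = (n + r) + (-9 + n²) = -9 + n + r + n²)
(23*E(0))*s(3, m) = (23*0)*(-9 + 4 + 3 + 4²) = 0*(-9 + 4 + 3 + 16) = 0*14 = 0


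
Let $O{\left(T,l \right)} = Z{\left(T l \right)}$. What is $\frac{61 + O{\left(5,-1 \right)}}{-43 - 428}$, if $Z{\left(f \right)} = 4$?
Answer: $- \frac{65}{471} \approx -0.138$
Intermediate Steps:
$O{\left(T,l \right)} = 4$
$\frac{61 + O{\left(5,-1 \right)}}{-43 - 428} = \frac{61 + 4}{-43 - 428} = \frac{65}{-471} = 65 \left(- \frac{1}{471}\right) = - \frac{65}{471}$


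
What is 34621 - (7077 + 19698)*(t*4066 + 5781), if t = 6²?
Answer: -4073969054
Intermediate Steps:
t = 36
34621 - (7077 + 19698)*(t*4066 + 5781) = 34621 - (7077 + 19698)*(36*4066 + 5781) = 34621 - 26775*(146376 + 5781) = 34621 - 26775*152157 = 34621 - 1*4074003675 = 34621 - 4074003675 = -4073969054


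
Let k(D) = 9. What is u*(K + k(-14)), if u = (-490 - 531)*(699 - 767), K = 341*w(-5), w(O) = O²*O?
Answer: -2958743648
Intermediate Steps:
w(O) = O³
K = -42625 (K = 341*(-5)³ = 341*(-125) = -42625)
u = 69428 (u = -1021*(-68) = 69428)
u*(K + k(-14)) = 69428*(-42625 + 9) = 69428*(-42616) = -2958743648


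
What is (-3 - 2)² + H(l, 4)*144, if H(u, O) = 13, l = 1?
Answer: 1897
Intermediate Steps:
(-3 - 2)² + H(l, 4)*144 = (-3 - 2)² + 13*144 = (-5)² + 1872 = 25 + 1872 = 1897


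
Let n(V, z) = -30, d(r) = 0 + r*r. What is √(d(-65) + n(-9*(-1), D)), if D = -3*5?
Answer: √4195 ≈ 64.769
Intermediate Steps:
D = -15
d(r) = r² (d(r) = 0 + r² = r²)
√(d(-65) + n(-9*(-1), D)) = √((-65)² - 30) = √(4225 - 30) = √4195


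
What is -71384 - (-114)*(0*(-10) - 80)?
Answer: -80504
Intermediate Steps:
-71384 - (-114)*(0*(-10) - 80) = -71384 - (-114)*(0 - 80) = -71384 - (-114)*(-80) = -71384 - 1*9120 = -71384 - 9120 = -80504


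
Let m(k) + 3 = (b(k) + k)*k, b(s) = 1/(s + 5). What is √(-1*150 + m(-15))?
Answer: 7*√6/2 ≈ 8.5732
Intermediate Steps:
b(s) = 1/(5 + s)
m(k) = -3 + k*(k + 1/(5 + k)) (m(k) = -3 + (1/(5 + k) + k)*k = -3 + (k + 1/(5 + k))*k = -3 + k*(k + 1/(5 + k)))
√(-1*150 + m(-15)) = √(-1*150 + (-15 + (-3 + (-15)²)*(5 - 15))/(5 - 15)) = √(-150 + (-15 + (-3 + 225)*(-10))/(-10)) = √(-150 - (-15 + 222*(-10))/10) = √(-150 - (-15 - 2220)/10) = √(-150 - ⅒*(-2235)) = √(-150 + 447/2) = √(147/2) = 7*√6/2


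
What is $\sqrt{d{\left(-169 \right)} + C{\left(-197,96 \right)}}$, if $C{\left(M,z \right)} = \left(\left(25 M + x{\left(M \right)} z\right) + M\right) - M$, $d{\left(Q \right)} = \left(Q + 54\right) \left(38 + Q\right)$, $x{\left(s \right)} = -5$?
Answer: $2 \sqrt{2415} \approx 98.285$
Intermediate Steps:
$d{\left(Q \right)} = \left(38 + Q\right) \left(54 + Q\right)$ ($d{\left(Q \right)} = \left(54 + Q\right) \left(38 + Q\right) = \left(38 + Q\right) \left(54 + Q\right)$)
$C{\left(M,z \right)} = - 5 z + 25 M$ ($C{\left(M,z \right)} = \left(\left(25 M - 5 z\right) + M\right) - M = \left(\left(- 5 z + 25 M\right) + M\right) - M = \left(- 5 z + 26 M\right) - M = - 5 z + 25 M$)
$\sqrt{d{\left(-169 \right)} + C{\left(-197,96 \right)}} = \sqrt{\left(2052 + \left(-169\right)^{2} + 92 \left(-169\right)\right) + \left(\left(-5\right) 96 + 25 \left(-197\right)\right)} = \sqrt{\left(2052 + 28561 - 15548\right) - 5405} = \sqrt{15065 - 5405} = \sqrt{9660} = 2 \sqrt{2415}$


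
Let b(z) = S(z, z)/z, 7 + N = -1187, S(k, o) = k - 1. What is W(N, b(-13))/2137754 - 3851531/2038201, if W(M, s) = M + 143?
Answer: -8235767950625/4357172340554 ≈ -1.8902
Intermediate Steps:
S(k, o) = -1 + k
N = -1194 (N = -7 - 1187 = -1194)
b(z) = (-1 + z)/z
W(M, s) = 143 + M
W(N, b(-13))/2137754 - 3851531/2038201 = (143 - 1194)/2137754 - 3851531/2038201 = -1051*1/2137754 - 3851531*1/2038201 = -1051/2137754 - 3851531/2038201 = -8235767950625/4357172340554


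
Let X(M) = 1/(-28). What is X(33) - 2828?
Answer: -79185/28 ≈ -2828.0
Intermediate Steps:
X(M) = -1/28
X(33) - 2828 = -1/28 - 2828 = -79185/28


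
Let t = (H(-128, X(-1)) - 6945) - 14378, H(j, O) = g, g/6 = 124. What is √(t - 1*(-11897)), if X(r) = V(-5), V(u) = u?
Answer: I*√8682 ≈ 93.177*I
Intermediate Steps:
g = 744 (g = 6*124 = 744)
X(r) = -5
H(j, O) = 744
t = -20579 (t = (744 - 6945) - 14378 = -6201 - 14378 = -20579)
√(t - 1*(-11897)) = √(-20579 - 1*(-11897)) = √(-20579 + 11897) = √(-8682) = I*√8682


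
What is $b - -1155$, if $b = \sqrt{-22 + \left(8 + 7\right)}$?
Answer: $1155 + i \sqrt{7} \approx 1155.0 + 2.6458 i$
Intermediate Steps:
$b = i \sqrt{7}$ ($b = \sqrt{-22 + 15} = \sqrt{-7} = i \sqrt{7} \approx 2.6458 i$)
$b - -1155 = i \sqrt{7} - -1155 = i \sqrt{7} + 1155 = 1155 + i \sqrt{7}$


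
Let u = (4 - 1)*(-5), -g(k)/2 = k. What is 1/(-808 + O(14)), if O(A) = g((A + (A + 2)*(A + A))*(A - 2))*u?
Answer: 1/165512 ≈ 6.0419e-6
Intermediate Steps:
g(k) = -2*k
u = -15 (u = 3*(-5) = -15)
O(A) = 30*(-2 + A)*(A + 2*A*(2 + A)) (O(A) = -2*(A + (A + 2)*(A + A))*(A - 2)*(-15) = -2*(A + (2 + A)*(2*A))*(-2 + A)*(-15) = -2*(A + 2*A*(2 + A))*(-2 + A)*(-15) = -2*(-2 + A)*(A + 2*A*(2 + A))*(-15) = 30*(-2 + A)*(A + 2*A*(2 + A)))
1/(-808 + O(14)) = 1/(-808 + 30*14*(-10 + 14 + 2*14²)) = 1/(-808 + 30*14*(-10 + 14 + 2*196)) = 1/(-808 + 30*14*(-10 + 14 + 392)) = 1/(-808 + 30*14*396) = 1/(-808 + 166320) = 1/165512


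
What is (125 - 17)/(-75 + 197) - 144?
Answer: -8730/61 ≈ -143.11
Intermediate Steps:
(125 - 17)/(-75 + 197) - 144 = 108/122 - 144 = 108*(1/122) - 144 = 54/61 - 144 = -8730/61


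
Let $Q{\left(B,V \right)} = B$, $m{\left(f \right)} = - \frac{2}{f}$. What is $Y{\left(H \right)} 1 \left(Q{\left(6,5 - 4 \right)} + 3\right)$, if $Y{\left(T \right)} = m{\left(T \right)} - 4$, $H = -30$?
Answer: $- \frac{177}{5} \approx -35.4$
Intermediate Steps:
$Y{\left(T \right)} = -4 - \frac{2}{T}$ ($Y{\left(T \right)} = - \frac{2}{T} - 4 = -4 - \frac{2}{T}$)
$Y{\left(H \right)} 1 \left(Q{\left(6,5 - 4 \right)} + 3\right) = \left(-4 - \frac{2}{-30}\right) 1 \left(6 + 3\right) = \left(-4 - - \frac{1}{15}\right) 1 \cdot 9 = \left(-4 + \frac{1}{15}\right) 9 = \left(- \frac{59}{15}\right) 9 = - \frac{177}{5}$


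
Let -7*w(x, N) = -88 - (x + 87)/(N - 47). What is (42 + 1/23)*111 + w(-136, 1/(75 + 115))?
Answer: 6727170937/1437569 ≈ 4679.5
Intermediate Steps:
w(x, N) = 88/7 + (87 + x)/(7*(-47 + N)) (w(x, N) = -(-88 - (x + 87)/(N - 47))/7 = -(-88 - (87 + x)/(-47 + N))/7 = 88/7 + (87 + x)/(7*(-47 + N)))
(42 + 1/23)*111 + w(-136, 1/(75 + 115)) = (42 + 1/23)*111 + (-4049 - 136 + 88/(75 + 115))/(7*(-47 + 1/(75 + 115))) = (42 + 1/23)*111 + (-4049 - 136 + 88/190)/(7*(-47 + 1/190)) = (967/23)*111 + (-4049 - 136 + 88*(1/190))/(7*(-47 + 1/190)) = 107337/23 + (-4049 - 136 + 44/95)/(7*(-8929/190)) = 107337/23 + (1/7)*(-190/8929)*(-397531/95) = 107337/23 + 795062/62503 = 6727170937/1437569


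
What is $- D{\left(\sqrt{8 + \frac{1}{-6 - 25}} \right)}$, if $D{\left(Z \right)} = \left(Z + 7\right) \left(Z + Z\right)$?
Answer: $- \frac{494}{31} - \frac{14 \sqrt{7657}}{31} \approx -55.454$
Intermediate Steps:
$D{\left(Z \right)} = 2 Z \left(7 + Z\right)$ ($D{\left(Z \right)} = \left(7 + Z\right) 2 Z = 2 Z \left(7 + Z\right)$)
$- D{\left(\sqrt{8 + \frac{1}{-6 - 25}} \right)} = - 2 \sqrt{8 + \frac{1}{-6 - 25}} \left(7 + \sqrt{8 + \frac{1}{-6 - 25}}\right) = - 2 \sqrt{8 + \frac{1}{-31}} \left(7 + \sqrt{8 + \frac{1}{-31}}\right) = - 2 \sqrt{8 - \frac{1}{31}} \left(7 + \sqrt{8 - \frac{1}{31}}\right) = - 2 \sqrt{\frac{247}{31}} \left(7 + \sqrt{\frac{247}{31}}\right) = - 2 \frac{\sqrt{7657}}{31} \left(7 + \frac{\sqrt{7657}}{31}\right) = - \frac{2 \sqrt{7657} \left(7 + \frac{\sqrt{7657}}{31}\right)}{31}$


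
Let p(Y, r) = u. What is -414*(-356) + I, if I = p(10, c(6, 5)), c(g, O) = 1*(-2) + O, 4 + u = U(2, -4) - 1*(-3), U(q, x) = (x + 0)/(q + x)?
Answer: 147385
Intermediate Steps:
U(q, x) = x/(q + x)
u = 1 (u = -4 + (-4/(2 - 4) - 1*(-3)) = -4 + (-4/(-2) + 3) = -4 + (-4*(-1/2) + 3) = -4 + (2 + 3) = -4 + 5 = 1)
c(g, O) = -2 + O
p(Y, r) = 1
I = 1
-414*(-356) + I = -414*(-356) + 1 = 147384 + 1 = 147385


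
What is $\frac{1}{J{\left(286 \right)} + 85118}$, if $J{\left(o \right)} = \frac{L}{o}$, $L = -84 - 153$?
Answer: $\frac{286}{24343511} \approx 1.1749 \cdot 10^{-5}$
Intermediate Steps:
$L = -237$ ($L = -84 - 153 = -237$)
$J{\left(o \right)} = - \frac{237}{o}$
$\frac{1}{J{\left(286 \right)} + 85118} = \frac{1}{- \frac{237}{286} + 85118} = \frac{1}{\frac{24343511}{286}} = \frac{286}{24343511}$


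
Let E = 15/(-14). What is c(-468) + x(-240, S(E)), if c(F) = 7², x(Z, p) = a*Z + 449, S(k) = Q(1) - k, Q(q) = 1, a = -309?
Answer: 74658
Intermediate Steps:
E = -15/14 (E = 15*(-1/14) = -15/14 ≈ -1.0714)
S(k) = 1 - k
x(Z, p) = 449 - 309*Z (x(Z, p) = -309*Z + 449 = 449 - 309*Z)
c(F) = 49
c(-468) + x(-240, S(E)) = 49 + (449 - 309*(-240)) = 49 + (449 + 74160) = 49 + 74609 = 74658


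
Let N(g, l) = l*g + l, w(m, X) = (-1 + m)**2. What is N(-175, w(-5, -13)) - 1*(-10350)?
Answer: 4086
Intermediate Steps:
N(g, l) = l + g*l (N(g, l) = g*l + l = l + g*l)
N(-175, w(-5, -13)) - 1*(-10350) = (-1 - 5)**2*(1 - 175) - 1*(-10350) = (-6)**2*(-174) + 10350 = 36*(-174) + 10350 = -6264 + 10350 = 4086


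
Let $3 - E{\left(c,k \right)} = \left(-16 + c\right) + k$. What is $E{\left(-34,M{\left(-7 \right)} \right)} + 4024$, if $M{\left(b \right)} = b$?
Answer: $4084$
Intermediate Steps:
$E{\left(c,k \right)} = 19 - c - k$ ($E{\left(c,k \right)} = 3 - \left(\left(-16 + c\right) + k\right) = 3 - \left(-16 + c + k\right) = 19 - c - k$)
$E{\left(-34,M{\left(-7 \right)} \right)} + 4024 = \left(19 - -34 - -7\right) + 4024 = \left(19 + 34 + 7\right) + 4024 = 60 + 4024 = 4084$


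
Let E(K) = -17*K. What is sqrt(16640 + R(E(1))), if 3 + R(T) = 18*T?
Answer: sqrt(16331) ≈ 127.79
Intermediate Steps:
R(T) = -3 + 18*T
sqrt(16640 + R(E(1))) = sqrt(16640 + (-3 + 18*(-17*1))) = sqrt(16640 + (-3 + 18*(-17))) = sqrt(16640 + (-3 - 306)) = sqrt(16640 - 309) = sqrt(16331)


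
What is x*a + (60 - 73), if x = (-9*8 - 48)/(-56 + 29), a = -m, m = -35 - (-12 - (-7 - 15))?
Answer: 187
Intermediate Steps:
m = -45 (m = -35 - (-12 - 1*(-22)) = -35 - (-12 + 22) = -35 - 1*10 = -35 - 10 = -45)
a = 45 (a = -1*(-45) = 45)
x = 40/9 (x = (-72 - 48)/(-27) = -120*(-1/27) = 40/9 ≈ 4.4444)
x*a + (60 - 73) = (40/9)*45 + (60 - 73) = 200 - 13 = 187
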